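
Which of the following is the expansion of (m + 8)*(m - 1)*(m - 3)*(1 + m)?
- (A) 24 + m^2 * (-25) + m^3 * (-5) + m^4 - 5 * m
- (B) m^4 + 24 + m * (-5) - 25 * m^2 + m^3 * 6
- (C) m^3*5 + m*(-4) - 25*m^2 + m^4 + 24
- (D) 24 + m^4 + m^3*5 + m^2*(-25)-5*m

Expanding (m + 8)*(m - 1)*(m - 3)*(1 + m):
= 24 + m^4 + m^3*5 + m^2*(-25)-5*m
D) 24 + m^4 + m^3*5 + m^2*(-25)-5*m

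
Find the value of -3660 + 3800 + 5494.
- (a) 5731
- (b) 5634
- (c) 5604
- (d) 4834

First: -3660 + 3800 = 140
Then: 140 + 5494 = 5634
b) 5634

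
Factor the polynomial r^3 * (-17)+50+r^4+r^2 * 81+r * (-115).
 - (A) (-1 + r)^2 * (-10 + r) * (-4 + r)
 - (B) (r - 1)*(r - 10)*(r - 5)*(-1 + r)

We need to factor r^3 * (-17)+50+r^4+r^2 * 81+r * (-115).
The factored form is (r - 1)*(r - 10)*(r - 5)*(-1 + r).
B) (r - 1)*(r - 10)*(r - 5)*(-1 + r)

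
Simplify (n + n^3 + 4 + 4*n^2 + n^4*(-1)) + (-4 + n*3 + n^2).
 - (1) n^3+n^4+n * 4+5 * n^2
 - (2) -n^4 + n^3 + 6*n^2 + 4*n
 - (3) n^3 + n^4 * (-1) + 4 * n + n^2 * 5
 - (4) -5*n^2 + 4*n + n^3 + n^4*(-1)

Adding the polynomials and combining like terms:
(n + n^3 + 4 + 4*n^2 + n^4*(-1)) + (-4 + n*3 + n^2)
= n^3 + n^4 * (-1) + 4 * n + n^2 * 5
3) n^3 + n^4 * (-1) + 4 * n + n^2 * 5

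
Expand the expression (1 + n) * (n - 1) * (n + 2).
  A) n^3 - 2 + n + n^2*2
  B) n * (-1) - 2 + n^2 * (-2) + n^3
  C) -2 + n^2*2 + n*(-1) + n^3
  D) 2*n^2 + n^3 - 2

Expanding (1 + n) * (n - 1) * (n + 2):
= -2 + n^2*2 + n*(-1) + n^3
C) -2 + n^2*2 + n*(-1) + n^3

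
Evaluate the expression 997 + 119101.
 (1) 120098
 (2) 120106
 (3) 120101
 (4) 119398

997 + 119101 = 120098
1) 120098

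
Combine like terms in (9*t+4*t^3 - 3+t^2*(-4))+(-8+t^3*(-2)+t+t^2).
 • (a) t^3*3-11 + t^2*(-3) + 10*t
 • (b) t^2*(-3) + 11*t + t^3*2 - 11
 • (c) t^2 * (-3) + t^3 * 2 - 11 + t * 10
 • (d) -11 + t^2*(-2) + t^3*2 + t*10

Adding the polynomials and combining like terms:
(9*t + 4*t^3 - 3 + t^2*(-4)) + (-8 + t^3*(-2) + t + t^2)
= t^2 * (-3) + t^3 * 2 - 11 + t * 10
c) t^2 * (-3) + t^3 * 2 - 11 + t * 10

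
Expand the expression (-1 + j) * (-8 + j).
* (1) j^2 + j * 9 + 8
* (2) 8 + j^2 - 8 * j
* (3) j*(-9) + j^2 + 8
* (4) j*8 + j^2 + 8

Expanding (-1 + j) * (-8 + j):
= j*(-9) + j^2 + 8
3) j*(-9) + j^2 + 8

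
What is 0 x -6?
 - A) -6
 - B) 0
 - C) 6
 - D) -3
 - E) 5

0 * -6 = 0
B) 0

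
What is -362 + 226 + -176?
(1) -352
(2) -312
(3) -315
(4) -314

First: -362 + 226 = -136
Then: -136 + -176 = -312
2) -312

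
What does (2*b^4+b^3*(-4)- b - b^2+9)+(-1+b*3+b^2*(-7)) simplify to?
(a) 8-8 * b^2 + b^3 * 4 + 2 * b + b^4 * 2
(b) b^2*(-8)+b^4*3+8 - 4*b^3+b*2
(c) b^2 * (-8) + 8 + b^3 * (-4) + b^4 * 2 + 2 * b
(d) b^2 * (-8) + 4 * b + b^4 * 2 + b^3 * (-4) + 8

Adding the polynomials and combining like terms:
(2*b^4 + b^3*(-4) - b - b^2 + 9) + (-1 + b*3 + b^2*(-7))
= b^2 * (-8) + 8 + b^3 * (-4) + b^4 * 2 + 2 * b
c) b^2 * (-8) + 8 + b^3 * (-4) + b^4 * 2 + 2 * b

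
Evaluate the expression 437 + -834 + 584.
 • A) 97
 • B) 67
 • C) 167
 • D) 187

First: 437 + -834 = -397
Then: -397 + 584 = 187
D) 187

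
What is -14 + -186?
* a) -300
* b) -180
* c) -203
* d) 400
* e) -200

-14 + -186 = -200
e) -200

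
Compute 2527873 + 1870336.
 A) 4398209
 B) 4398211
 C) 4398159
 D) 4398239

2527873 + 1870336 = 4398209
A) 4398209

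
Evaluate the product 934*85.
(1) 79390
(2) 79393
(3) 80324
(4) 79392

934 * 85 = 79390
1) 79390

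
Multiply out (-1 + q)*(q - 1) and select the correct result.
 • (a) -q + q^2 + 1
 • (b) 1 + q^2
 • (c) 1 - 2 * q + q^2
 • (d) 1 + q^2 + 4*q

Expanding (-1 + q)*(q - 1):
= 1 - 2 * q + q^2
c) 1 - 2 * q + q^2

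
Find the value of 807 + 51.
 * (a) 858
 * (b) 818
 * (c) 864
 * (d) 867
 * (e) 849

807 + 51 = 858
a) 858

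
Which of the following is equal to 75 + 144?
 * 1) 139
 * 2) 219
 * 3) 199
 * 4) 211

75 + 144 = 219
2) 219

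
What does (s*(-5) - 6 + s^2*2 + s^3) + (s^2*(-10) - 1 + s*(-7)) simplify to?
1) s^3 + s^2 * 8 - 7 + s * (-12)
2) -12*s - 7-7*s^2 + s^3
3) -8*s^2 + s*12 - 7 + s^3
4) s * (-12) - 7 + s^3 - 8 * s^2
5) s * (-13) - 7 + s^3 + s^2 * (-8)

Adding the polynomials and combining like terms:
(s*(-5) - 6 + s^2*2 + s^3) + (s^2*(-10) - 1 + s*(-7))
= s * (-12) - 7 + s^3 - 8 * s^2
4) s * (-12) - 7 + s^3 - 8 * s^2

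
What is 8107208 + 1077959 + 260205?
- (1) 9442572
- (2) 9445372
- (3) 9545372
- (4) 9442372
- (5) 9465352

First: 8107208 + 1077959 = 9185167
Then: 9185167 + 260205 = 9445372
2) 9445372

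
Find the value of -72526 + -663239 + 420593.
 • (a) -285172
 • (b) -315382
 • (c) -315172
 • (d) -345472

First: -72526 + -663239 = -735765
Then: -735765 + 420593 = -315172
c) -315172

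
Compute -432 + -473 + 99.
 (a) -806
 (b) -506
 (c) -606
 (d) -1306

First: -432 + -473 = -905
Then: -905 + 99 = -806
a) -806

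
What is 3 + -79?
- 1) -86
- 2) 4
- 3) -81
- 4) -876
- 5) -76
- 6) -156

3 + -79 = -76
5) -76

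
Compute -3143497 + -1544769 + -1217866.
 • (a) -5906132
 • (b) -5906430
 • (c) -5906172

First: -3143497 + -1544769 = -4688266
Then: -4688266 + -1217866 = -5906132
a) -5906132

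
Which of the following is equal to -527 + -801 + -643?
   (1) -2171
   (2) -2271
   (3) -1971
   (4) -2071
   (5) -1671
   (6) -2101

First: -527 + -801 = -1328
Then: -1328 + -643 = -1971
3) -1971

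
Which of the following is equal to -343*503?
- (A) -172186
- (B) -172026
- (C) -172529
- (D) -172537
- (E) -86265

-343 * 503 = -172529
C) -172529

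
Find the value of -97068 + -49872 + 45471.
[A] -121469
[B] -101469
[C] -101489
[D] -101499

First: -97068 + -49872 = -146940
Then: -146940 + 45471 = -101469
B) -101469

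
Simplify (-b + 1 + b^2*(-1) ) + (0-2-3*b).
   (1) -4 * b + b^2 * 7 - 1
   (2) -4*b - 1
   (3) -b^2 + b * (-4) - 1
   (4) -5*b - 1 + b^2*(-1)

Adding the polynomials and combining like terms:
(-b + 1 + b^2*(-1)) + (0 - 2 - 3*b)
= -b^2 + b * (-4) - 1
3) -b^2 + b * (-4) - 1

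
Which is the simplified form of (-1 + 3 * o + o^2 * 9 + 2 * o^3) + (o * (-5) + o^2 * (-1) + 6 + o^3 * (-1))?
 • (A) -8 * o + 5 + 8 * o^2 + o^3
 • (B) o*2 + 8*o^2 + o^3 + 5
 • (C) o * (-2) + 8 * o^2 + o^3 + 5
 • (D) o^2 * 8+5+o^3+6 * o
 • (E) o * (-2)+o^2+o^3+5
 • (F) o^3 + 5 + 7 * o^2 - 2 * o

Adding the polynomials and combining like terms:
(-1 + 3*o + o^2*9 + 2*o^3) + (o*(-5) + o^2*(-1) + 6 + o^3*(-1))
= o * (-2) + 8 * o^2 + o^3 + 5
C) o * (-2) + 8 * o^2 + o^3 + 5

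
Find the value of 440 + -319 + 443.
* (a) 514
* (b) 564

First: 440 + -319 = 121
Then: 121 + 443 = 564
b) 564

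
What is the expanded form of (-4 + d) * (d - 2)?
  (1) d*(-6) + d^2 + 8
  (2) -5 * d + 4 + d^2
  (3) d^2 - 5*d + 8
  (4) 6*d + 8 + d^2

Expanding (-4 + d) * (d - 2):
= d*(-6) + d^2 + 8
1) d*(-6) + d^2 + 8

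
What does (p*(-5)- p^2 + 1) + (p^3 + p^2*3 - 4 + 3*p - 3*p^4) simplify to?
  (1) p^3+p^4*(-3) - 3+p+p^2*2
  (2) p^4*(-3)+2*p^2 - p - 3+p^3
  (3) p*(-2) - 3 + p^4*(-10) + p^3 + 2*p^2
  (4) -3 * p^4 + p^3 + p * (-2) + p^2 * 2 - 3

Adding the polynomials and combining like terms:
(p*(-5) - p^2 + 1) + (p^3 + p^2*3 - 4 + 3*p - 3*p^4)
= -3 * p^4 + p^3 + p * (-2) + p^2 * 2 - 3
4) -3 * p^4 + p^3 + p * (-2) + p^2 * 2 - 3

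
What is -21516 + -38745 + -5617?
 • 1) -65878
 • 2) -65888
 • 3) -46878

First: -21516 + -38745 = -60261
Then: -60261 + -5617 = -65878
1) -65878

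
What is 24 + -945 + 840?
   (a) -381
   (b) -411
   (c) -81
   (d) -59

First: 24 + -945 = -921
Then: -921 + 840 = -81
c) -81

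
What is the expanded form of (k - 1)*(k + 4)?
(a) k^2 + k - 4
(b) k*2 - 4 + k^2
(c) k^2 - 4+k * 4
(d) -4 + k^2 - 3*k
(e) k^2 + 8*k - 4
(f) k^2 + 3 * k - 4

Expanding (k - 1)*(k + 4):
= k^2 + 3 * k - 4
f) k^2 + 3 * k - 4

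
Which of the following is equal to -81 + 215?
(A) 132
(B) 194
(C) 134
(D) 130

-81 + 215 = 134
C) 134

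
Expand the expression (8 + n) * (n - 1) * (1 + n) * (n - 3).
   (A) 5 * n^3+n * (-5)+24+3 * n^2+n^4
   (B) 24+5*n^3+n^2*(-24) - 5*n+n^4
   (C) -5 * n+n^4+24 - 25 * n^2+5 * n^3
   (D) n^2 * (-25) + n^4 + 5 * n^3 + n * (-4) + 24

Expanding (8 + n) * (n - 1) * (1 + n) * (n - 3):
= -5 * n+n^4+24 - 25 * n^2+5 * n^3
C) -5 * n+n^4+24 - 25 * n^2+5 * n^3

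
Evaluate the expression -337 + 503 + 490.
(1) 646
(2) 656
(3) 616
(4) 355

First: -337 + 503 = 166
Then: 166 + 490 = 656
2) 656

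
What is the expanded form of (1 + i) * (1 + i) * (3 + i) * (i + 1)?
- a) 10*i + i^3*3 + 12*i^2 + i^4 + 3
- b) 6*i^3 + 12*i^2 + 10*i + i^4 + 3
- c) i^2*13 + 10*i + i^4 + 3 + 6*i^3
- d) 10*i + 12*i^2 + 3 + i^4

Expanding (1 + i) * (1 + i) * (3 + i) * (i + 1):
= 6*i^3 + 12*i^2 + 10*i + i^4 + 3
b) 6*i^3 + 12*i^2 + 10*i + i^4 + 3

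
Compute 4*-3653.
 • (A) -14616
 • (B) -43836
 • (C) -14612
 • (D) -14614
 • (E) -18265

4 * -3653 = -14612
C) -14612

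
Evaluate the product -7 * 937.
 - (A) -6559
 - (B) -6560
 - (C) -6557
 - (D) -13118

-7 * 937 = -6559
A) -6559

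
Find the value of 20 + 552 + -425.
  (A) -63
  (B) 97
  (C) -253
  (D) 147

First: 20 + 552 = 572
Then: 572 + -425 = 147
D) 147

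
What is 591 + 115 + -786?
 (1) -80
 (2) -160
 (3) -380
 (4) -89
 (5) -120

First: 591 + 115 = 706
Then: 706 + -786 = -80
1) -80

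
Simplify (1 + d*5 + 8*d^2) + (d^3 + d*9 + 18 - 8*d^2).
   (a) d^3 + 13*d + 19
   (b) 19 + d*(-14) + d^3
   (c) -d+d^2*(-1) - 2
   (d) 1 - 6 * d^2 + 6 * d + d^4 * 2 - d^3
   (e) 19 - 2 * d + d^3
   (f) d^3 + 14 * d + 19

Adding the polynomials and combining like terms:
(1 + d*5 + 8*d^2) + (d^3 + d*9 + 18 - 8*d^2)
= d^3 + 14 * d + 19
f) d^3 + 14 * d + 19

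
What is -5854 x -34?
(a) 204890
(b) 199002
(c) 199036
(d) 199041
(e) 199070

-5854 * -34 = 199036
c) 199036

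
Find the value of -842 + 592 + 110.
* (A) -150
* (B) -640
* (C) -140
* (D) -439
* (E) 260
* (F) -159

First: -842 + 592 = -250
Then: -250 + 110 = -140
C) -140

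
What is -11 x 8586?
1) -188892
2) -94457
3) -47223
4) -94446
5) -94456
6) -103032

-11 * 8586 = -94446
4) -94446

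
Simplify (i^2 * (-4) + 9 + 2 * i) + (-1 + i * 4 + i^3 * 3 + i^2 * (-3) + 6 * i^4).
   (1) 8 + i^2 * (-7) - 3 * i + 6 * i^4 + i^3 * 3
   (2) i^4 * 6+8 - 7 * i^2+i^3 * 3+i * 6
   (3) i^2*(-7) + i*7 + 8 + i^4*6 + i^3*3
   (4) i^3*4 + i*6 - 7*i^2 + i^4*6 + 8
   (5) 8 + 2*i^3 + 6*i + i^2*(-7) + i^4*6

Adding the polynomials and combining like terms:
(i^2*(-4) + 9 + 2*i) + (-1 + i*4 + i^3*3 + i^2*(-3) + 6*i^4)
= i^4 * 6+8 - 7 * i^2+i^3 * 3+i * 6
2) i^4 * 6+8 - 7 * i^2+i^3 * 3+i * 6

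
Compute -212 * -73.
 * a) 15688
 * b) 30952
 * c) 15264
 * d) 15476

-212 * -73 = 15476
d) 15476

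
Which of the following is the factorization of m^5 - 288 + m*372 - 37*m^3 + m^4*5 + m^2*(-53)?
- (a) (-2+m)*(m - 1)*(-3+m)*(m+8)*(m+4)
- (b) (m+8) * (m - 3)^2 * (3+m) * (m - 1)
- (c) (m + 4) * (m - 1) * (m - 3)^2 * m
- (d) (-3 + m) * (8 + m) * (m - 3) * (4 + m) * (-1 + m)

We need to factor m^5 - 288 + m*372 - 37*m^3 + m^4*5 + m^2*(-53).
The factored form is (-3 + m) * (8 + m) * (m - 3) * (4 + m) * (-1 + m).
d) (-3 + m) * (8 + m) * (m - 3) * (4 + m) * (-1 + m)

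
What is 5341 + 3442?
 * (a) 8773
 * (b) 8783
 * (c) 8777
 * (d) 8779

5341 + 3442 = 8783
b) 8783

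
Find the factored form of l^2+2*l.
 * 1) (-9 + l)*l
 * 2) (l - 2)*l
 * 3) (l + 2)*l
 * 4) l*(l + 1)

We need to factor l^2+2*l.
The factored form is (l + 2)*l.
3) (l + 2)*l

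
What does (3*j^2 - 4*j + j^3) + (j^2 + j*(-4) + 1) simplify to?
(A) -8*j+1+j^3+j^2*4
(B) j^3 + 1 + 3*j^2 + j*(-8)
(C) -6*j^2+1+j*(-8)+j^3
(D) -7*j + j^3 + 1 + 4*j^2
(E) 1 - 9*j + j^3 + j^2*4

Adding the polynomials and combining like terms:
(3*j^2 - 4*j + j^3) + (j^2 + j*(-4) + 1)
= -8*j+1+j^3+j^2*4
A) -8*j+1+j^3+j^2*4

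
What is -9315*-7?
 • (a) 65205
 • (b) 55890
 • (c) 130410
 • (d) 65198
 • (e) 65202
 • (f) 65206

-9315 * -7 = 65205
a) 65205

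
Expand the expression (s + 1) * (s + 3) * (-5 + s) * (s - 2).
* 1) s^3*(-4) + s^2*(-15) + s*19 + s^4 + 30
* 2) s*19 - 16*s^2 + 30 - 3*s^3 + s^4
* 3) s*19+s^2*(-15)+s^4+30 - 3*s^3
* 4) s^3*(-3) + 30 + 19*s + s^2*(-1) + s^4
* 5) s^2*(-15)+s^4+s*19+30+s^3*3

Expanding (s + 1) * (s + 3) * (-5 + s) * (s - 2):
= s*19+s^2*(-15)+s^4+30 - 3*s^3
3) s*19+s^2*(-15)+s^4+30 - 3*s^3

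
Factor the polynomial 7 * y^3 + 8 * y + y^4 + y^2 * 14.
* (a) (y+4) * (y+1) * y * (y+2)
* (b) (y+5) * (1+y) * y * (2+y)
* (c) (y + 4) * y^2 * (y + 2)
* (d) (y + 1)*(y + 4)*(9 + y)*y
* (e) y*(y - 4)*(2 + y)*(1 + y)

We need to factor 7 * y^3 + 8 * y + y^4 + y^2 * 14.
The factored form is (y+4) * (y+1) * y * (y+2).
a) (y+4) * (y+1) * y * (y+2)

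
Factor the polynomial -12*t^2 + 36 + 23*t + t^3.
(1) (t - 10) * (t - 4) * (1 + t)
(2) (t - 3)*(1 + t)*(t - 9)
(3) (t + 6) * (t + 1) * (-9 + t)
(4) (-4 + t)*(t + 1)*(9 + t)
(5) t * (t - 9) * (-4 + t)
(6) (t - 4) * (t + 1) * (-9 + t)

We need to factor -12*t^2 + 36 + 23*t + t^3.
The factored form is (t - 4) * (t + 1) * (-9 + t).
6) (t - 4) * (t + 1) * (-9 + t)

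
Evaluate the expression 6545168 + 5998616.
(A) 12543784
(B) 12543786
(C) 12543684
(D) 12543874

6545168 + 5998616 = 12543784
A) 12543784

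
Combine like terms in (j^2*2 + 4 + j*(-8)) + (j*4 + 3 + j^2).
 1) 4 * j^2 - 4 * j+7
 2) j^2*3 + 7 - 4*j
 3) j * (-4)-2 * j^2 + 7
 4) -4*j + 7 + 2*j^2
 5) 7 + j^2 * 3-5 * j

Adding the polynomials and combining like terms:
(j^2*2 + 4 + j*(-8)) + (j*4 + 3 + j^2)
= j^2*3 + 7 - 4*j
2) j^2*3 + 7 - 4*j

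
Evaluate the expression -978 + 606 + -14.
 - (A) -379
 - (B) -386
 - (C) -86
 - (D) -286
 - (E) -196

First: -978 + 606 = -372
Then: -372 + -14 = -386
B) -386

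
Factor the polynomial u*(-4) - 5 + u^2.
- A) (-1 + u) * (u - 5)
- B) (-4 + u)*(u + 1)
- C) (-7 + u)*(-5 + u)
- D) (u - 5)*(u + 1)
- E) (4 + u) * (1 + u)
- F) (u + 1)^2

We need to factor u*(-4) - 5 + u^2.
The factored form is (u - 5)*(u + 1).
D) (u - 5)*(u + 1)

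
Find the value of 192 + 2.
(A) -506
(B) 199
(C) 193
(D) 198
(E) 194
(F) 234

192 + 2 = 194
E) 194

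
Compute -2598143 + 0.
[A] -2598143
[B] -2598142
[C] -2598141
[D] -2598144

-2598143 + 0 = -2598143
A) -2598143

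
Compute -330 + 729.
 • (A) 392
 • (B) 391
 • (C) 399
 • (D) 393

-330 + 729 = 399
C) 399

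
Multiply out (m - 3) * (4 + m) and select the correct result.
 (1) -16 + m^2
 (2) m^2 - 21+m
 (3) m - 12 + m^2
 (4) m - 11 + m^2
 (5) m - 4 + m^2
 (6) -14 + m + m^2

Expanding (m - 3) * (4 + m):
= m - 12 + m^2
3) m - 12 + m^2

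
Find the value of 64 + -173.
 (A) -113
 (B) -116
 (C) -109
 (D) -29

64 + -173 = -109
C) -109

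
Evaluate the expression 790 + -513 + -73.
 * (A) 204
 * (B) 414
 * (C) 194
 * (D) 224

First: 790 + -513 = 277
Then: 277 + -73 = 204
A) 204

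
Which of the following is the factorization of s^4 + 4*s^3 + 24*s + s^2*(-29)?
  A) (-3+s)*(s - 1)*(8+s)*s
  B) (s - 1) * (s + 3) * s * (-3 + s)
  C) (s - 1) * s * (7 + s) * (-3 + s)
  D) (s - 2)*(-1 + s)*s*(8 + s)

We need to factor s^4 + 4*s^3 + 24*s + s^2*(-29).
The factored form is (-3+s)*(s - 1)*(8+s)*s.
A) (-3+s)*(s - 1)*(8+s)*s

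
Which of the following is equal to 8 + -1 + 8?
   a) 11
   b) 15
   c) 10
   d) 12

First: 8 + -1 = 7
Then: 7 + 8 = 15
b) 15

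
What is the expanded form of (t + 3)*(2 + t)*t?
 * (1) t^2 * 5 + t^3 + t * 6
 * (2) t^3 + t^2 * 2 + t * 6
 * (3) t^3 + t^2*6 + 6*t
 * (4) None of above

Expanding (t + 3)*(2 + t)*t:
= t^2 * 5 + t^3 + t * 6
1) t^2 * 5 + t^3 + t * 6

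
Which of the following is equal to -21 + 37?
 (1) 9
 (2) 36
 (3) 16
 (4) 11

-21 + 37 = 16
3) 16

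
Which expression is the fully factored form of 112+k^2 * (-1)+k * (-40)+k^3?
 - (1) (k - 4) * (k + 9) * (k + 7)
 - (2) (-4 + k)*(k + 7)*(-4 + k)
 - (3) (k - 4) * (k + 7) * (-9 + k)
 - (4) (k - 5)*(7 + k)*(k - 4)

We need to factor 112+k^2 * (-1)+k * (-40)+k^3.
The factored form is (-4 + k)*(k + 7)*(-4 + k).
2) (-4 + k)*(k + 7)*(-4 + k)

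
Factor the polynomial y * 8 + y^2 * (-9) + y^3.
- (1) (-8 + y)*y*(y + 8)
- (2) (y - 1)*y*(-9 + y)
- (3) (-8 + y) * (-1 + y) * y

We need to factor y * 8 + y^2 * (-9) + y^3.
The factored form is (-8 + y) * (-1 + y) * y.
3) (-8 + y) * (-1 + y) * y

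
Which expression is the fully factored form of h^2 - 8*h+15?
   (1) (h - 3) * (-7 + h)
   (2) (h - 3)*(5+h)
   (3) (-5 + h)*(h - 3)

We need to factor h^2 - 8*h+15.
The factored form is (-5 + h)*(h - 3).
3) (-5 + h)*(h - 3)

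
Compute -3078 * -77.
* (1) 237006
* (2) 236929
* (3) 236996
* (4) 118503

-3078 * -77 = 237006
1) 237006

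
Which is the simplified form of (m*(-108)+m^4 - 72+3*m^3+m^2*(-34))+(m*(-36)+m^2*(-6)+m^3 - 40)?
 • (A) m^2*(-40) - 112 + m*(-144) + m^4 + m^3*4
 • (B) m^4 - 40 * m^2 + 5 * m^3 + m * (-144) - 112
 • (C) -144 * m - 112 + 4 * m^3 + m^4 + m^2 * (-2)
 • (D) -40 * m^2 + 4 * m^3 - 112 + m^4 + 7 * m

Adding the polynomials and combining like terms:
(m*(-108) + m^4 - 72 + 3*m^3 + m^2*(-34)) + (m*(-36) + m^2*(-6) + m^3 - 40)
= m^2*(-40) - 112 + m*(-144) + m^4 + m^3*4
A) m^2*(-40) - 112 + m*(-144) + m^4 + m^3*4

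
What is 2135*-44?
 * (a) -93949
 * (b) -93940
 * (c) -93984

2135 * -44 = -93940
b) -93940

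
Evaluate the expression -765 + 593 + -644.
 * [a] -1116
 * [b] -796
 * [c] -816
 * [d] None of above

First: -765 + 593 = -172
Then: -172 + -644 = -816
c) -816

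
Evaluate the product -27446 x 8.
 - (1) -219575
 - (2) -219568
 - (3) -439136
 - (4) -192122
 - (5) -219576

-27446 * 8 = -219568
2) -219568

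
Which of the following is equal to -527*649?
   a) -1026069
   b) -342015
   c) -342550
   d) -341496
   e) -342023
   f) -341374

-527 * 649 = -342023
e) -342023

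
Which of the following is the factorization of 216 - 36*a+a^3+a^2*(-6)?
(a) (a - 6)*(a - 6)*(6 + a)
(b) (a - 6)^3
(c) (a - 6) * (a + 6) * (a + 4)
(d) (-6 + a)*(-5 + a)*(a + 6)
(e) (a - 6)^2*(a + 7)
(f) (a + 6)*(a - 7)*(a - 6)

We need to factor 216 - 36*a+a^3+a^2*(-6).
The factored form is (a - 6)*(a - 6)*(6 + a).
a) (a - 6)*(a - 6)*(6 + a)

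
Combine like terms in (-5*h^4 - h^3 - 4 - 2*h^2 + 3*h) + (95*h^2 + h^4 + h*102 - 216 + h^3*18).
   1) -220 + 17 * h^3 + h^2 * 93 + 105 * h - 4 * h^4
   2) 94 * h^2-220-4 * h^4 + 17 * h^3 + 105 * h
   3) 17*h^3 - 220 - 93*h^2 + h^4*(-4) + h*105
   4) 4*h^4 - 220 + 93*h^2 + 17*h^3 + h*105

Adding the polynomials and combining like terms:
(-5*h^4 - h^3 - 4 - 2*h^2 + 3*h) + (95*h^2 + h^4 + h*102 - 216 + h^3*18)
= -220 + 17 * h^3 + h^2 * 93 + 105 * h - 4 * h^4
1) -220 + 17 * h^3 + h^2 * 93 + 105 * h - 4 * h^4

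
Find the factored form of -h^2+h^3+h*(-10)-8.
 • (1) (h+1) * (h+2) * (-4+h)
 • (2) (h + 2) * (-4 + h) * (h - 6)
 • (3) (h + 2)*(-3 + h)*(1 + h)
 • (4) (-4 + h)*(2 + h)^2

We need to factor -h^2+h^3+h*(-10)-8.
The factored form is (h+1) * (h+2) * (-4+h).
1) (h+1) * (h+2) * (-4+h)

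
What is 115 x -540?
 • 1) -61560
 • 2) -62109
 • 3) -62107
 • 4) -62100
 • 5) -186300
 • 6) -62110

115 * -540 = -62100
4) -62100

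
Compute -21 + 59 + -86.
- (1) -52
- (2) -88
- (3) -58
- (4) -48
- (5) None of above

First: -21 + 59 = 38
Then: 38 + -86 = -48
4) -48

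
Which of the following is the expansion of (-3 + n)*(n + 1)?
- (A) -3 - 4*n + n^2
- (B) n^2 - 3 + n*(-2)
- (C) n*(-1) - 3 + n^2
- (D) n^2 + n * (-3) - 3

Expanding (-3 + n)*(n + 1):
= n^2 - 3 + n*(-2)
B) n^2 - 3 + n*(-2)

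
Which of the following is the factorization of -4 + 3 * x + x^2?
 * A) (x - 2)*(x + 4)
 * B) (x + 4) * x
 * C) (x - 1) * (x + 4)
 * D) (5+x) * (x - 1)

We need to factor -4 + 3 * x + x^2.
The factored form is (x - 1) * (x + 4).
C) (x - 1) * (x + 4)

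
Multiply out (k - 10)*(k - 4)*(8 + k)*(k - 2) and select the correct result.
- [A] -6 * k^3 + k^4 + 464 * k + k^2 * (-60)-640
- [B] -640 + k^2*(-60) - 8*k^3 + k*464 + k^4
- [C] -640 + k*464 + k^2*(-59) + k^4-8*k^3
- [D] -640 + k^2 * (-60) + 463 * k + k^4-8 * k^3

Expanding (k - 10)*(k - 4)*(8 + k)*(k - 2):
= -640 + k^2*(-60) - 8*k^3 + k*464 + k^4
B) -640 + k^2*(-60) - 8*k^3 + k*464 + k^4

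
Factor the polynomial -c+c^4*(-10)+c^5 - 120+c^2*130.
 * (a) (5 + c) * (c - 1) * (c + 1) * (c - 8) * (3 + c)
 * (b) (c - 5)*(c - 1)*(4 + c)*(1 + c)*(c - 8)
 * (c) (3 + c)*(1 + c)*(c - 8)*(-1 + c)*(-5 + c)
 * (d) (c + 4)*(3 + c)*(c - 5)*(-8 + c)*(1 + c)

We need to factor -c+c^4*(-10)+c^5 - 120+c^2*130.
The factored form is (3 + c)*(1 + c)*(c - 8)*(-1 + c)*(-5 + c).
c) (3 + c)*(1 + c)*(c - 8)*(-1 + c)*(-5 + c)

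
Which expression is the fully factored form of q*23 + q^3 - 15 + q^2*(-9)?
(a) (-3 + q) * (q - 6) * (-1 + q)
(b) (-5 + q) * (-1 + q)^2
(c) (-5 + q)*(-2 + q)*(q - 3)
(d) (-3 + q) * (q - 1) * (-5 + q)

We need to factor q*23 + q^3 - 15 + q^2*(-9).
The factored form is (-3 + q) * (q - 1) * (-5 + q).
d) (-3 + q) * (q - 1) * (-5 + q)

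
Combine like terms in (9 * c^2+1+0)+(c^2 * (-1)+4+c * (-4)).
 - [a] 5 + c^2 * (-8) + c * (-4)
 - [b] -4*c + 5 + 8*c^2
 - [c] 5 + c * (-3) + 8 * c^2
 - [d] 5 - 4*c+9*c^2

Adding the polynomials and combining like terms:
(9*c^2 + 1 + 0) + (c^2*(-1) + 4 + c*(-4))
= -4*c + 5 + 8*c^2
b) -4*c + 5 + 8*c^2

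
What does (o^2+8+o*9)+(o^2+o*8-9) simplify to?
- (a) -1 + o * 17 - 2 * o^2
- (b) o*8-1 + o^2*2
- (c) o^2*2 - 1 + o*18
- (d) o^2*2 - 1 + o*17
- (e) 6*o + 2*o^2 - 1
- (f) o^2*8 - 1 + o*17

Adding the polynomials and combining like terms:
(o^2 + 8 + o*9) + (o^2 + o*8 - 9)
= o^2*2 - 1 + o*17
d) o^2*2 - 1 + o*17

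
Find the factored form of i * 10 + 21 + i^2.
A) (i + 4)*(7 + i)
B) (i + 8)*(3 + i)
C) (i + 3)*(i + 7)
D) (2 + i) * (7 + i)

We need to factor i * 10 + 21 + i^2.
The factored form is (i + 3)*(i + 7).
C) (i + 3)*(i + 7)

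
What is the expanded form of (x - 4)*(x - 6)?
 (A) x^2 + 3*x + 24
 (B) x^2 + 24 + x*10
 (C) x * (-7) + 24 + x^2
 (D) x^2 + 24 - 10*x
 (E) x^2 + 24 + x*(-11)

Expanding (x - 4)*(x - 6):
= x^2 + 24 - 10*x
D) x^2 + 24 - 10*x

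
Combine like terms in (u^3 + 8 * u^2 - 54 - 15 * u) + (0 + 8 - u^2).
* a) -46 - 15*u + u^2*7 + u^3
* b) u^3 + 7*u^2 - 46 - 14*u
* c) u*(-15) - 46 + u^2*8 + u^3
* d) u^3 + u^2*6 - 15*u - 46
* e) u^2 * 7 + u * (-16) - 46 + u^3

Adding the polynomials and combining like terms:
(u^3 + 8*u^2 - 54 - 15*u) + (0 + 8 - u^2)
= -46 - 15*u + u^2*7 + u^3
a) -46 - 15*u + u^2*7 + u^3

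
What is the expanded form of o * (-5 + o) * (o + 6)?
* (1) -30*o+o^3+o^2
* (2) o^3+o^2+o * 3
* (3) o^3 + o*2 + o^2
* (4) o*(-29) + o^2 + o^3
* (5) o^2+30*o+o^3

Expanding o * (-5 + o) * (o + 6):
= -30*o+o^3+o^2
1) -30*o+o^3+o^2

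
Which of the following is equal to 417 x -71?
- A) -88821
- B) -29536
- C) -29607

417 * -71 = -29607
C) -29607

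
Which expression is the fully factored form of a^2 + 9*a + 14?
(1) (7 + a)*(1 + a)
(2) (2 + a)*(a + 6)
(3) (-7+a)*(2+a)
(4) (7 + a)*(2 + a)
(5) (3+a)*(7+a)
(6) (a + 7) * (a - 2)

We need to factor a^2 + 9*a + 14.
The factored form is (7 + a)*(2 + a).
4) (7 + a)*(2 + a)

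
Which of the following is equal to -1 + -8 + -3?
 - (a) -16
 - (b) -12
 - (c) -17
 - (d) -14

First: -1 + -8 = -9
Then: -9 + -3 = -12
b) -12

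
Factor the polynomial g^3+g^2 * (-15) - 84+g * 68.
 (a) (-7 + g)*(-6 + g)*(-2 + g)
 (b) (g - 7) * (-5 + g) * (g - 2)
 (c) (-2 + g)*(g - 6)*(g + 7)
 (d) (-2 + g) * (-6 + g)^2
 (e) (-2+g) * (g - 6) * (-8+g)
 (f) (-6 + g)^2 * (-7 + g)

We need to factor g^3+g^2 * (-15) - 84+g * 68.
The factored form is (-7 + g)*(-6 + g)*(-2 + g).
a) (-7 + g)*(-6 + g)*(-2 + g)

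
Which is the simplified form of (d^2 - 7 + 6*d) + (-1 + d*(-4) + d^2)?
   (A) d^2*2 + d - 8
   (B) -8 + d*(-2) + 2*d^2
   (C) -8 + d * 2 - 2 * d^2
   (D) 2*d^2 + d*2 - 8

Adding the polynomials and combining like terms:
(d^2 - 7 + 6*d) + (-1 + d*(-4) + d^2)
= 2*d^2 + d*2 - 8
D) 2*d^2 + d*2 - 8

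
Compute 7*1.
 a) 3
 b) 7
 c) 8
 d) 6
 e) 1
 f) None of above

7 * 1 = 7
b) 7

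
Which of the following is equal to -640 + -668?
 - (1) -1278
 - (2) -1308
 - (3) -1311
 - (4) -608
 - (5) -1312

-640 + -668 = -1308
2) -1308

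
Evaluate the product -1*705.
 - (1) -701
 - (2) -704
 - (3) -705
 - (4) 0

-1 * 705 = -705
3) -705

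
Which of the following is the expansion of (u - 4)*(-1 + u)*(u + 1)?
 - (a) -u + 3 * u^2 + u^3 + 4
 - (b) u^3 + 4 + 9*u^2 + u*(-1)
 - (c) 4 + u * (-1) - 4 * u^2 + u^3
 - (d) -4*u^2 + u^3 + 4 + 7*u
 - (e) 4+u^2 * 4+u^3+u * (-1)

Expanding (u - 4)*(-1 + u)*(u + 1):
= 4 + u * (-1) - 4 * u^2 + u^3
c) 4 + u * (-1) - 4 * u^2 + u^3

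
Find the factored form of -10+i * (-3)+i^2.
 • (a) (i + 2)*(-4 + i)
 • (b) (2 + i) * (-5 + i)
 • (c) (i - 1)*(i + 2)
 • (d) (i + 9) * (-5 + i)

We need to factor -10+i * (-3)+i^2.
The factored form is (2 + i) * (-5 + i).
b) (2 + i) * (-5 + i)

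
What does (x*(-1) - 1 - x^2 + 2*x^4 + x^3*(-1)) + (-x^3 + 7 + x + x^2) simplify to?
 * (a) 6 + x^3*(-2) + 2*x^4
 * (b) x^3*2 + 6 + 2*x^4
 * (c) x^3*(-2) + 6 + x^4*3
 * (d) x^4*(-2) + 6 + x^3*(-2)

Adding the polynomials and combining like terms:
(x*(-1) - 1 - x^2 + 2*x^4 + x^3*(-1)) + (-x^3 + 7 + x + x^2)
= 6 + x^3*(-2) + 2*x^4
a) 6 + x^3*(-2) + 2*x^4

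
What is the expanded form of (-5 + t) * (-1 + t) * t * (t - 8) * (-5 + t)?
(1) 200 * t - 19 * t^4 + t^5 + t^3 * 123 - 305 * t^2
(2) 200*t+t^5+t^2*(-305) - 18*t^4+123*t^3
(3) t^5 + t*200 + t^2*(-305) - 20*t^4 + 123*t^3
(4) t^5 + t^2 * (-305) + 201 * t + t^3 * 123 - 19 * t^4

Expanding (-5 + t) * (-1 + t) * t * (t - 8) * (-5 + t):
= 200 * t - 19 * t^4 + t^5 + t^3 * 123 - 305 * t^2
1) 200 * t - 19 * t^4 + t^5 + t^3 * 123 - 305 * t^2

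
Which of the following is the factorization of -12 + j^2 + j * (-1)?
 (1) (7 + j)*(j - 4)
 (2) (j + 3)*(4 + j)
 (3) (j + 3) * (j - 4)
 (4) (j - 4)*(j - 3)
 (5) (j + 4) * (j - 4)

We need to factor -12 + j^2 + j * (-1).
The factored form is (j + 3) * (j - 4).
3) (j + 3) * (j - 4)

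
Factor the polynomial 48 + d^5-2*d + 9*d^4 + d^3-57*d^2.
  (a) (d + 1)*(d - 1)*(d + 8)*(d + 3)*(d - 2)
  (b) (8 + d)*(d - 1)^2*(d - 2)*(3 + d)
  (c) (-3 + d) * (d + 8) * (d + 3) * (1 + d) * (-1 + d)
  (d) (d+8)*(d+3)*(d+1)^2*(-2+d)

We need to factor 48 + d^5-2*d + 9*d^4 + d^3-57*d^2.
The factored form is (d + 1)*(d - 1)*(d + 8)*(d + 3)*(d - 2).
a) (d + 1)*(d - 1)*(d + 8)*(d + 3)*(d - 2)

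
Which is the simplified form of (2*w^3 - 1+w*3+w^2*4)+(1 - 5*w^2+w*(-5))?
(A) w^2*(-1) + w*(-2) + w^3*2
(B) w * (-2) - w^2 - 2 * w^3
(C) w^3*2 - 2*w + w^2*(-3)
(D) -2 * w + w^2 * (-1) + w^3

Adding the polynomials and combining like terms:
(2*w^3 - 1 + w*3 + w^2*4) + (1 - 5*w^2 + w*(-5))
= w^2*(-1) + w*(-2) + w^3*2
A) w^2*(-1) + w*(-2) + w^3*2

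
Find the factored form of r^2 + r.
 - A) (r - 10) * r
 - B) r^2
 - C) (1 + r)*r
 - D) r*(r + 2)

We need to factor r^2 + r.
The factored form is (1 + r)*r.
C) (1 + r)*r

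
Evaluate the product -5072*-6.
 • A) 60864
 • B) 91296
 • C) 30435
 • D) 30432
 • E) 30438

-5072 * -6 = 30432
D) 30432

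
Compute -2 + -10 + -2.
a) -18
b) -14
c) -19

First: -2 + -10 = -12
Then: -12 + -2 = -14
b) -14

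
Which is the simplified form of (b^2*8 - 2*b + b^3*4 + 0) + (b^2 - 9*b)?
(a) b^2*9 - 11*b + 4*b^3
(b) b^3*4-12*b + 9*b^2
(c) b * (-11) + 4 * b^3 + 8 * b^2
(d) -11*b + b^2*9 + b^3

Adding the polynomials and combining like terms:
(b^2*8 - 2*b + b^3*4 + 0) + (b^2 - 9*b)
= b^2*9 - 11*b + 4*b^3
a) b^2*9 - 11*b + 4*b^3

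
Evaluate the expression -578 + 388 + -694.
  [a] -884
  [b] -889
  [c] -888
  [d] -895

First: -578 + 388 = -190
Then: -190 + -694 = -884
a) -884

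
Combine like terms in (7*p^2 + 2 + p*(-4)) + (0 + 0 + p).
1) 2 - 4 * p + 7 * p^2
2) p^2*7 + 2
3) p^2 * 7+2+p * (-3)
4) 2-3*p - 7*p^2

Adding the polynomials and combining like terms:
(7*p^2 + 2 + p*(-4)) + (0 + 0 + p)
= p^2 * 7+2+p * (-3)
3) p^2 * 7+2+p * (-3)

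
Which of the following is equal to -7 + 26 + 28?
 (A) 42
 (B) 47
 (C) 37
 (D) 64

First: -7 + 26 = 19
Then: 19 + 28 = 47
B) 47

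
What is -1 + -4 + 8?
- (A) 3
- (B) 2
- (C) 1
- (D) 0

First: -1 + -4 = -5
Then: -5 + 8 = 3
A) 3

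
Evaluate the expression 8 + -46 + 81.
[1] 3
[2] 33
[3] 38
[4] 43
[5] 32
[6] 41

First: 8 + -46 = -38
Then: -38 + 81 = 43
4) 43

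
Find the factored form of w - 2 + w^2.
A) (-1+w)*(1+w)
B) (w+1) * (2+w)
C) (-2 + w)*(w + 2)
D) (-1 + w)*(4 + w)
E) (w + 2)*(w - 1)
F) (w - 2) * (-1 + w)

We need to factor w - 2 + w^2.
The factored form is (w + 2)*(w - 1).
E) (w + 2)*(w - 1)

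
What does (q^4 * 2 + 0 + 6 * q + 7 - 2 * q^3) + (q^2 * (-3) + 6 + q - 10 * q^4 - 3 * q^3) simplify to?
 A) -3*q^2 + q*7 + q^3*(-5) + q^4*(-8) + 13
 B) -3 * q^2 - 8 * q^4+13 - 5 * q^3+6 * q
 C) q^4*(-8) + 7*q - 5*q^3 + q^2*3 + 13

Adding the polynomials and combining like terms:
(q^4*2 + 0 + 6*q + 7 - 2*q^3) + (q^2*(-3) + 6 + q - 10*q^4 - 3*q^3)
= -3*q^2 + q*7 + q^3*(-5) + q^4*(-8) + 13
A) -3*q^2 + q*7 + q^3*(-5) + q^4*(-8) + 13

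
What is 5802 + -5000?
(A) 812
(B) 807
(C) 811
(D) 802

5802 + -5000 = 802
D) 802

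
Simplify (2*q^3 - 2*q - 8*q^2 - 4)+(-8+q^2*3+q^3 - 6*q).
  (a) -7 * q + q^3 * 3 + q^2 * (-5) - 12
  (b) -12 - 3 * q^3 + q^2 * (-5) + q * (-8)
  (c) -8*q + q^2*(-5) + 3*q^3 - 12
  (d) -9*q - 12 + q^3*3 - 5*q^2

Adding the polynomials and combining like terms:
(2*q^3 - 2*q - 8*q^2 - 4) + (-8 + q^2*3 + q^3 - 6*q)
= -8*q + q^2*(-5) + 3*q^3 - 12
c) -8*q + q^2*(-5) + 3*q^3 - 12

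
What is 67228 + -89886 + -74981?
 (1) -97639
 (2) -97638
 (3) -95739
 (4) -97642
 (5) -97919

First: 67228 + -89886 = -22658
Then: -22658 + -74981 = -97639
1) -97639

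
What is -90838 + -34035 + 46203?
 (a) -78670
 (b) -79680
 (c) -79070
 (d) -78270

First: -90838 + -34035 = -124873
Then: -124873 + 46203 = -78670
a) -78670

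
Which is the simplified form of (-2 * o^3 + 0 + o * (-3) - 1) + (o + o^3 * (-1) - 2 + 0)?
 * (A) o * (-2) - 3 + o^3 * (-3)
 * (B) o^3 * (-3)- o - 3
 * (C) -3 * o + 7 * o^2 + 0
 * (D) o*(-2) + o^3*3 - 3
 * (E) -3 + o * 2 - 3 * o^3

Adding the polynomials and combining like terms:
(-2*o^3 + 0 + o*(-3) - 1) + (o + o^3*(-1) - 2 + 0)
= o * (-2) - 3 + o^3 * (-3)
A) o * (-2) - 3 + o^3 * (-3)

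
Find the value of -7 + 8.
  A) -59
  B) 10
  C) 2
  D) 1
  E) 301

-7 + 8 = 1
D) 1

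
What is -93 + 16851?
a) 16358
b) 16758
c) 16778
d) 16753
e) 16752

-93 + 16851 = 16758
b) 16758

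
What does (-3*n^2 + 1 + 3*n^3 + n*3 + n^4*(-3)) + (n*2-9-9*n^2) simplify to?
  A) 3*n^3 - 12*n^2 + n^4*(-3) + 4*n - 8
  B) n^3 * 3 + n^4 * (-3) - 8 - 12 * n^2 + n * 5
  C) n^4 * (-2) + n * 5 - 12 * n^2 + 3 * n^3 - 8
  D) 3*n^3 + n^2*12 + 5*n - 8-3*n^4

Adding the polynomials and combining like terms:
(-3*n^2 + 1 + 3*n^3 + n*3 + n^4*(-3)) + (n*2 - 9 - 9*n^2)
= n^3 * 3 + n^4 * (-3) - 8 - 12 * n^2 + n * 5
B) n^3 * 3 + n^4 * (-3) - 8 - 12 * n^2 + n * 5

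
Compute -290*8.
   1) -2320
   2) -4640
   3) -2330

-290 * 8 = -2320
1) -2320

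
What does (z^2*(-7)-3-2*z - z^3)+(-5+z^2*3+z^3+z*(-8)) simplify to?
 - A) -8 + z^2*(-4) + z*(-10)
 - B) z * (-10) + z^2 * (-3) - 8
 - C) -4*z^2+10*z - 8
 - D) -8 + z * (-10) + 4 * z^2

Adding the polynomials and combining like terms:
(z^2*(-7) - 3 - 2*z - z^3) + (-5 + z^2*3 + z^3 + z*(-8))
= -8 + z^2*(-4) + z*(-10)
A) -8 + z^2*(-4) + z*(-10)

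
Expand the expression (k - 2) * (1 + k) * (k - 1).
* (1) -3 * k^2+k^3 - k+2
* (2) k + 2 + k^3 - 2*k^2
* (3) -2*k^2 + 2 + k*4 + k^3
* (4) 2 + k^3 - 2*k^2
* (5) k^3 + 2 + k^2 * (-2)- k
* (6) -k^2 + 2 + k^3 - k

Expanding (k - 2) * (1 + k) * (k - 1):
= k^3 + 2 + k^2 * (-2)- k
5) k^3 + 2 + k^2 * (-2)- k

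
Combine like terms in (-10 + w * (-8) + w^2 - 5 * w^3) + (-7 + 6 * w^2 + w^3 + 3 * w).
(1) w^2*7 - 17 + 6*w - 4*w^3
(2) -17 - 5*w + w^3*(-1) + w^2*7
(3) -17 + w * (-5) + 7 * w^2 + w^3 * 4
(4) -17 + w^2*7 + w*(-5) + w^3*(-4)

Adding the polynomials and combining like terms:
(-10 + w*(-8) + w^2 - 5*w^3) + (-7 + 6*w^2 + w^3 + 3*w)
= -17 + w^2*7 + w*(-5) + w^3*(-4)
4) -17 + w^2*7 + w*(-5) + w^3*(-4)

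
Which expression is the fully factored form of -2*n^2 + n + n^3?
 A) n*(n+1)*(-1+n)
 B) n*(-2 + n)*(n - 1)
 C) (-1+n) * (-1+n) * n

We need to factor -2*n^2 + n + n^3.
The factored form is (-1+n) * (-1+n) * n.
C) (-1+n) * (-1+n) * n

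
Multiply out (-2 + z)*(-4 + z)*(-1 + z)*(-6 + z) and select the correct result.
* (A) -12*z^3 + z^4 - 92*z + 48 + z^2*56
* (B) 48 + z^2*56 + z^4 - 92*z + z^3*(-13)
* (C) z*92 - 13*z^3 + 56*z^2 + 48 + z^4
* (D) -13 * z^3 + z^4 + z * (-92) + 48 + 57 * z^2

Expanding (-2 + z)*(-4 + z)*(-1 + z)*(-6 + z):
= 48 + z^2*56 + z^4 - 92*z + z^3*(-13)
B) 48 + z^2*56 + z^4 - 92*z + z^3*(-13)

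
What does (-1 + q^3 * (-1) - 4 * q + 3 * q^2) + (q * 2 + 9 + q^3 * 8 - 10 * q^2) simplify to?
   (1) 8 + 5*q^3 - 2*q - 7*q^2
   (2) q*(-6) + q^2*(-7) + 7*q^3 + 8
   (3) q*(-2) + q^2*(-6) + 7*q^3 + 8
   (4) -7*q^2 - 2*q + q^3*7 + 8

Adding the polynomials and combining like terms:
(-1 + q^3*(-1) - 4*q + 3*q^2) + (q*2 + 9 + q^3*8 - 10*q^2)
= -7*q^2 - 2*q + q^3*7 + 8
4) -7*q^2 - 2*q + q^3*7 + 8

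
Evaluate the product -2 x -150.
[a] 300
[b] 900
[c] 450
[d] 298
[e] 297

-2 * -150 = 300
a) 300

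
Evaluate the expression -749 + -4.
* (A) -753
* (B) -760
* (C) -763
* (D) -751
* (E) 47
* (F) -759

-749 + -4 = -753
A) -753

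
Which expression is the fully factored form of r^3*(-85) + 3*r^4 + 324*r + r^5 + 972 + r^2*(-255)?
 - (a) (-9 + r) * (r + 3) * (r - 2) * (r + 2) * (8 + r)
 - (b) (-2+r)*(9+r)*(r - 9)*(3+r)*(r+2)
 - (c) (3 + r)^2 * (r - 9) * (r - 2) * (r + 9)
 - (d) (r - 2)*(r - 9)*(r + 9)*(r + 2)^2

We need to factor r^3*(-85) + 3*r^4 + 324*r + r^5 + 972 + r^2*(-255).
The factored form is (-2+r)*(9+r)*(r - 9)*(3+r)*(r+2).
b) (-2+r)*(9+r)*(r - 9)*(3+r)*(r+2)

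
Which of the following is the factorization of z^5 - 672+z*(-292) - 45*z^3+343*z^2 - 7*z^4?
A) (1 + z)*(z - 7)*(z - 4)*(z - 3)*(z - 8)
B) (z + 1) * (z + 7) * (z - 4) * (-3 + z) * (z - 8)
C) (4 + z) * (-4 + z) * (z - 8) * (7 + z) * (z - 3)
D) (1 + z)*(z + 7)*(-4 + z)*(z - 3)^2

We need to factor z^5 - 672+z*(-292) - 45*z^3+343*z^2 - 7*z^4.
The factored form is (z + 1) * (z + 7) * (z - 4) * (-3 + z) * (z - 8).
B) (z + 1) * (z + 7) * (z - 4) * (-3 + z) * (z - 8)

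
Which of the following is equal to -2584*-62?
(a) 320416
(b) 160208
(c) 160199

-2584 * -62 = 160208
b) 160208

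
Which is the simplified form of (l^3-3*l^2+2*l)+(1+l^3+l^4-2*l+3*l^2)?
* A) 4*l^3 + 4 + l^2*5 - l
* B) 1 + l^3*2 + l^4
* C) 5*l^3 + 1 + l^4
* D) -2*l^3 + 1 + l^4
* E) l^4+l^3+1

Adding the polynomials and combining like terms:
(l^3 - 3*l^2 + 2*l) + (1 + l^3 + l^4 - 2*l + 3*l^2)
= 1 + l^3*2 + l^4
B) 1 + l^3*2 + l^4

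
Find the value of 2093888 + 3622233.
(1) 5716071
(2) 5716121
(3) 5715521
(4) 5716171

2093888 + 3622233 = 5716121
2) 5716121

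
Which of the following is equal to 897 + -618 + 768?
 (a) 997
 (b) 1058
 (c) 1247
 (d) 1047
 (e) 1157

First: 897 + -618 = 279
Then: 279 + 768 = 1047
d) 1047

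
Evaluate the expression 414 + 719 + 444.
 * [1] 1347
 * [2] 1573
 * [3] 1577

First: 414 + 719 = 1133
Then: 1133 + 444 = 1577
3) 1577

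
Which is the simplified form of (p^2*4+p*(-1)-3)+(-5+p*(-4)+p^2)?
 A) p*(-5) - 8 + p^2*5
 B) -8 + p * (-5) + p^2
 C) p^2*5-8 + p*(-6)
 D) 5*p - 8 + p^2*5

Adding the polynomials and combining like terms:
(p^2*4 + p*(-1) - 3) + (-5 + p*(-4) + p^2)
= p*(-5) - 8 + p^2*5
A) p*(-5) - 8 + p^2*5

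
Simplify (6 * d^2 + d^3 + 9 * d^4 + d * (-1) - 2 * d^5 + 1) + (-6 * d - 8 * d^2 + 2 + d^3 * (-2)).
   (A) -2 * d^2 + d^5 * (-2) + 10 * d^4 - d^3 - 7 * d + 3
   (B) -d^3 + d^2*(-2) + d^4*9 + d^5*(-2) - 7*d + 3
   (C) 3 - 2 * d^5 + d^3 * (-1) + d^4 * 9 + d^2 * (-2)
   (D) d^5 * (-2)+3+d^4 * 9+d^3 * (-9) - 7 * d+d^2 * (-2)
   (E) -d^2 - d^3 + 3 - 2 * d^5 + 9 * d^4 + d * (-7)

Adding the polynomials and combining like terms:
(6*d^2 + d^3 + 9*d^4 + d*(-1) - 2*d^5 + 1) + (-6*d - 8*d^2 + 2 + d^3*(-2))
= -d^3 + d^2*(-2) + d^4*9 + d^5*(-2) - 7*d + 3
B) -d^3 + d^2*(-2) + d^4*9 + d^5*(-2) - 7*d + 3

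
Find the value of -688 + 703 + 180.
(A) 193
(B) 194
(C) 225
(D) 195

First: -688 + 703 = 15
Then: 15 + 180 = 195
D) 195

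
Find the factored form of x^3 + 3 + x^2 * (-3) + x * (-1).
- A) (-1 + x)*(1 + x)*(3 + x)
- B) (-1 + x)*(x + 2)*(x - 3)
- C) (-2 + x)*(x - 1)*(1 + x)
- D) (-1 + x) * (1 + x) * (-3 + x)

We need to factor x^3 + 3 + x^2 * (-3) + x * (-1).
The factored form is (-1 + x) * (1 + x) * (-3 + x).
D) (-1 + x) * (1 + x) * (-3 + x)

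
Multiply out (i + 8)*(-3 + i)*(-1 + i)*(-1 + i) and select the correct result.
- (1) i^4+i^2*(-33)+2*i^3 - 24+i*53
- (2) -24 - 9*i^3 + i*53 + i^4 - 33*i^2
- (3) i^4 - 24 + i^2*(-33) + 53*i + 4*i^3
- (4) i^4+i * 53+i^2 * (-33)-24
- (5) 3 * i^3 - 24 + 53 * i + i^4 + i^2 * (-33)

Expanding (i + 8)*(-3 + i)*(-1 + i)*(-1 + i):
= 3 * i^3 - 24 + 53 * i + i^4 + i^2 * (-33)
5) 3 * i^3 - 24 + 53 * i + i^4 + i^2 * (-33)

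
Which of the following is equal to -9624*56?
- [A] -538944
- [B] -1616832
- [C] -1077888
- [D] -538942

-9624 * 56 = -538944
A) -538944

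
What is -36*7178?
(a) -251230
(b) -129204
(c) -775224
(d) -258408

-36 * 7178 = -258408
d) -258408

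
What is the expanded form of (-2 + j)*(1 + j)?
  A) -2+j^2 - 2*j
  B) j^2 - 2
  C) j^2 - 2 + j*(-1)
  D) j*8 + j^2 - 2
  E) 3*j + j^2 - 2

Expanding (-2 + j)*(1 + j):
= j^2 - 2 + j*(-1)
C) j^2 - 2 + j*(-1)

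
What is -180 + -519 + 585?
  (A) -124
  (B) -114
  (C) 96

First: -180 + -519 = -699
Then: -699 + 585 = -114
B) -114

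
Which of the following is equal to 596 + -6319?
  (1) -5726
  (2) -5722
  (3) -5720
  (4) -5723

596 + -6319 = -5723
4) -5723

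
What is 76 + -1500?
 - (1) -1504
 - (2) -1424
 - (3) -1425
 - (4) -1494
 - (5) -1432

76 + -1500 = -1424
2) -1424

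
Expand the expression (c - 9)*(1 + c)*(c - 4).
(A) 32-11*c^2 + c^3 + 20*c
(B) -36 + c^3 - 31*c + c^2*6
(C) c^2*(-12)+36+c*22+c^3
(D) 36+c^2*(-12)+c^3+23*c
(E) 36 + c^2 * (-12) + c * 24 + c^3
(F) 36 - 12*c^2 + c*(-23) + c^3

Expanding (c - 9)*(1 + c)*(c - 4):
= 36+c^2*(-12)+c^3+23*c
D) 36+c^2*(-12)+c^3+23*c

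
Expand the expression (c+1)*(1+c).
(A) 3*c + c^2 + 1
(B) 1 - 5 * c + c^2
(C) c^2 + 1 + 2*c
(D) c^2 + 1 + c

Expanding (c+1)*(1+c):
= c^2 + 1 + 2*c
C) c^2 + 1 + 2*c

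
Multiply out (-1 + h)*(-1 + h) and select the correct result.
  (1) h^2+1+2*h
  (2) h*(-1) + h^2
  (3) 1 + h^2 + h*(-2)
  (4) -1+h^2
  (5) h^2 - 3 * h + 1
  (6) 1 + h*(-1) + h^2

Expanding (-1 + h)*(-1 + h):
= 1 + h^2 + h*(-2)
3) 1 + h^2 + h*(-2)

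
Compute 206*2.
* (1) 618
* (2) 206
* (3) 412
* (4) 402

206 * 2 = 412
3) 412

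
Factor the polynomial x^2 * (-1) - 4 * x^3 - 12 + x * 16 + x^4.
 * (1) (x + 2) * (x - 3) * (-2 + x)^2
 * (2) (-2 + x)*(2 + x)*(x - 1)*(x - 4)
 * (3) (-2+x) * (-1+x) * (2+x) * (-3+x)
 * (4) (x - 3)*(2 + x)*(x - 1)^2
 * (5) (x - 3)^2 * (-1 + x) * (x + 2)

We need to factor x^2 * (-1) - 4 * x^3 - 12 + x * 16 + x^4.
The factored form is (-2+x) * (-1+x) * (2+x) * (-3+x).
3) (-2+x) * (-1+x) * (2+x) * (-3+x)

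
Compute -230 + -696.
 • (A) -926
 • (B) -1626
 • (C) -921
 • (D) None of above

-230 + -696 = -926
A) -926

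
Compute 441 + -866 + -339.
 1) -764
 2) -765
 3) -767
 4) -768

First: 441 + -866 = -425
Then: -425 + -339 = -764
1) -764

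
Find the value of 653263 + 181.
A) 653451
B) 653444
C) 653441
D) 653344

653263 + 181 = 653444
B) 653444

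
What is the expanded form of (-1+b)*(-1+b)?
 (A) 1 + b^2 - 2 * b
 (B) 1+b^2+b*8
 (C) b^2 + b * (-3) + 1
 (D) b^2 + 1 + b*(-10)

Expanding (-1+b)*(-1+b):
= 1 + b^2 - 2 * b
A) 1 + b^2 - 2 * b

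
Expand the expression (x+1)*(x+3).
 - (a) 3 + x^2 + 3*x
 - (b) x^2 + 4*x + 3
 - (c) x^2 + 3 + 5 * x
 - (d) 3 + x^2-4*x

Expanding (x+1)*(x+3):
= x^2 + 4*x + 3
b) x^2 + 4*x + 3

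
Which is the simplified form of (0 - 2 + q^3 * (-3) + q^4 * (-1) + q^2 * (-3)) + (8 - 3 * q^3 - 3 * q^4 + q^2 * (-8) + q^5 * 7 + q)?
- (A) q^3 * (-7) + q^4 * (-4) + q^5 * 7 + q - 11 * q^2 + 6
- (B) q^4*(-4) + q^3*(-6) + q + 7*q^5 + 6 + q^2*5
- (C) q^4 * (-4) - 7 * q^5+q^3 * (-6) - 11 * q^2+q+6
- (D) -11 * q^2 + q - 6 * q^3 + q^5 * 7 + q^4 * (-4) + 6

Adding the polynomials and combining like terms:
(0 - 2 + q^3*(-3) + q^4*(-1) + q^2*(-3)) + (8 - 3*q^3 - 3*q^4 + q^2*(-8) + q^5*7 + q)
= -11 * q^2 + q - 6 * q^3 + q^5 * 7 + q^4 * (-4) + 6
D) -11 * q^2 + q - 6 * q^3 + q^5 * 7 + q^4 * (-4) + 6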